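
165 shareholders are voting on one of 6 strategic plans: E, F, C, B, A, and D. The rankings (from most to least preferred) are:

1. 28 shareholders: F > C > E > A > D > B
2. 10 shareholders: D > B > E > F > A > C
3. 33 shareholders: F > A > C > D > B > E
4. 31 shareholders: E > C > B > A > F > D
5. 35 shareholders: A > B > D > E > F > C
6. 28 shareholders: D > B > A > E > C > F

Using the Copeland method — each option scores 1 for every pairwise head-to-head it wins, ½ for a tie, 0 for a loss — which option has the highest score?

E: beats F and C; loses to B, A, and D → score 2.
F: beats C and D; loses to E, B, and A → score 2.
C: beats B and D; loses to E, F, and A → score 2.
B: beats E and F; loses to C, A, and D → score 2.
A: beats E, F, C, B, and D → score 5.
D: beats E and B; loses to F, C, and A → score 2.
A has the best pairwise record.

A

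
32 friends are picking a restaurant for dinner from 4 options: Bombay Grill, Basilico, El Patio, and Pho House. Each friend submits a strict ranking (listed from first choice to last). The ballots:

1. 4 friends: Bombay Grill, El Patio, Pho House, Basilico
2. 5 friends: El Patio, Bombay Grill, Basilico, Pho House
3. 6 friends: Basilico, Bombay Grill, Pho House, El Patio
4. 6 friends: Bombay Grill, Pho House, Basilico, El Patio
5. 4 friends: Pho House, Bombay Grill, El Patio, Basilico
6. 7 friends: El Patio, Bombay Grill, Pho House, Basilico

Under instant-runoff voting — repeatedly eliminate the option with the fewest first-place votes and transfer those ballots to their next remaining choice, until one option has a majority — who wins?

Bombay Grill

Round 1: Bombay Grill 10, Basilico 6, El Patio 12, Pho House 4. Eliminate Pho House.
Round 2: Bombay Grill 14, Basilico 6, El Patio 12. Eliminate Basilico.
Round 3: Bombay Grill 20, El Patio 12. Bombay Grill has a majority.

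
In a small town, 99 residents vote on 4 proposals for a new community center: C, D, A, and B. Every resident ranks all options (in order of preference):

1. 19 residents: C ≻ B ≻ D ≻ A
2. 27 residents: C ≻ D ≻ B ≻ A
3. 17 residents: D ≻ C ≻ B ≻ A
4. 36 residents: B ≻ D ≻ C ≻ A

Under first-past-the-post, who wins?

C

First-place votes: C 46, D 17, A 0, B 36.
C has the most first-place votes.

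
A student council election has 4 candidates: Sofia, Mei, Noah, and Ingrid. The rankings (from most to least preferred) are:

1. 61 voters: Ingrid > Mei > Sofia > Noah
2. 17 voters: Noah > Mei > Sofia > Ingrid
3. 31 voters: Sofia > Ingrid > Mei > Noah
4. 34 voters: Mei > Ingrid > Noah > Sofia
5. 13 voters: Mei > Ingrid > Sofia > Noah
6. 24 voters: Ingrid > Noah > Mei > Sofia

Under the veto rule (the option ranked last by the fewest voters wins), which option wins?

Last-place votes: Sofia 58, Mei 0, Noah 105, Ingrid 17.
Mei is ranked last by the fewest voters, so Mei wins.

Mei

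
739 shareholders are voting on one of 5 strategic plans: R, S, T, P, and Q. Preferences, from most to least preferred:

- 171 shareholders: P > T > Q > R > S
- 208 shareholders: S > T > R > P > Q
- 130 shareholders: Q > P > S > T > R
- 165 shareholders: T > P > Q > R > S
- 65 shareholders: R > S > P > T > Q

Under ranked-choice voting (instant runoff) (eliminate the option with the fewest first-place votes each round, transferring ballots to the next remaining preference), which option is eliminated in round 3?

Round 1: R 65, S 208, T 165, P 171, Q 130. Eliminate R.
Round 2: S 273, T 165, P 171, Q 130. Eliminate Q.
Round 3: S 273, T 165, P 301. Eliminate T.

T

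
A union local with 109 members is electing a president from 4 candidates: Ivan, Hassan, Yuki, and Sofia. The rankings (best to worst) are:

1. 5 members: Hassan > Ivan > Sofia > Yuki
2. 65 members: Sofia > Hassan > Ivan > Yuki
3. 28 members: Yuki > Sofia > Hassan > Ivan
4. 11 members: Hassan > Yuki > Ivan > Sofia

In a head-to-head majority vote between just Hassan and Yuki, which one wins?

Hassan

Voters preferring Hassan to Yuki: 81; preferring Yuki to Hassan: 28.
Hassan wins the head-to-head.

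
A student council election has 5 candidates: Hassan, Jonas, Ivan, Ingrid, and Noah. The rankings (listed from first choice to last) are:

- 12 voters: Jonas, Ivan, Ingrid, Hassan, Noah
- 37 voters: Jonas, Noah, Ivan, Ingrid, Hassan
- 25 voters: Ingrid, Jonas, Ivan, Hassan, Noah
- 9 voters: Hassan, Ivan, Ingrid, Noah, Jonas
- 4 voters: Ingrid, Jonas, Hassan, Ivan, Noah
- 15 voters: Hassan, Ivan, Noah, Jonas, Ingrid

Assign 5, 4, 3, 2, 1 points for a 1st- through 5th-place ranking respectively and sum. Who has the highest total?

Hassan: 12·2 + 37·1 + 25·2 + 9·5 + 4·3 + 15·5 = 243
Jonas: 12·5 + 37·5 + 25·4 + 9·1 + 4·4 + 15·2 = 400
Ivan: 12·4 + 37·3 + 25·3 + 9·4 + 4·2 + 15·4 = 338
Ingrid: 12·3 + 37·2 + 25·5 + 9·3 + 4·5 + 15·1 = 297
Noah: 12·1 + 37·4 + 25·1 + 9·2 + 4·1 + 15·3 = 252
Jonas has the highest Borda score (400).

Jonas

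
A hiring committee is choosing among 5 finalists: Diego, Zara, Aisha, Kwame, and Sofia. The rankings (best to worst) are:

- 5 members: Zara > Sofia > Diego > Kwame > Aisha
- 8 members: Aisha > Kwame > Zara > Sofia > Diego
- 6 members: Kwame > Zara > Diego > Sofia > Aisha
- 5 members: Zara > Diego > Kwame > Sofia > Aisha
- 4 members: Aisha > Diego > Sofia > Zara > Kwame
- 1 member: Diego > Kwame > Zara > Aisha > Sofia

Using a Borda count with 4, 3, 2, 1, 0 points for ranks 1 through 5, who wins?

Zara

Diego: 5·2 + 8·0 + 6·2 + 5·3 + 4·3 + 1·4 = 53
Zara: 5·4 + 8·2 + 6·3 + 5·4 + 4·1 + 1·2 = 80
Aisha: 5·0 + 8·4 + 6·0 + 5·0 + 4·4 + 1·1 = 49
Kwame: 5·1 + 8·3 + 6·4 + 5·2 + 4·0 + 1·3 = 66
Sofia: 5·3 + 8·1 + 6·1 + 5·1 + 4·2 + 1·0 = 42
Zara has the highest Borda score (80).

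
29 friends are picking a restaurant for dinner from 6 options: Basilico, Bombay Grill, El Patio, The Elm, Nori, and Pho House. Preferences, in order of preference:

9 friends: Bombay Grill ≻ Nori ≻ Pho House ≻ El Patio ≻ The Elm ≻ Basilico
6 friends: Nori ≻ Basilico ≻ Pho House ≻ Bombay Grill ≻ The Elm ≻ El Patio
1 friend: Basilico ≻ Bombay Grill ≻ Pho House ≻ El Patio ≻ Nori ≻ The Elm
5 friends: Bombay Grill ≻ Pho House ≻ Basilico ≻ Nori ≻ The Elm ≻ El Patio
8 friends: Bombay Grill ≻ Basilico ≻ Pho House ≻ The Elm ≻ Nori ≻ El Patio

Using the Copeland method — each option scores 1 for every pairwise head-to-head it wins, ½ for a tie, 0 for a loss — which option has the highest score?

Basilico: beats El Patio, The Elm, and Pho House; loses to Bombay Grill and Nori → score 3.
Bombay Grill: beats Basilico, El Patio, The Elm, Nori, and Pho House → score 5.
El Patio: loses to Basilico, Bombay Grill, The Elm, Nori, and Pho House → score 0.
The Elm: beats El Patio; loses to Basilico, Bombay Grill, Nori, and Pho House → score 1.
Nori: beats Basilico, El Patio, The Elm, and Pho House; loses to Bombay Grill → score 4.
Pho House: beats El Patio and The Elm; loses to Basilico, Bombay Grill, and Nori → score 2.
Bombay Grill has the best pairwise record.

Bombay Grill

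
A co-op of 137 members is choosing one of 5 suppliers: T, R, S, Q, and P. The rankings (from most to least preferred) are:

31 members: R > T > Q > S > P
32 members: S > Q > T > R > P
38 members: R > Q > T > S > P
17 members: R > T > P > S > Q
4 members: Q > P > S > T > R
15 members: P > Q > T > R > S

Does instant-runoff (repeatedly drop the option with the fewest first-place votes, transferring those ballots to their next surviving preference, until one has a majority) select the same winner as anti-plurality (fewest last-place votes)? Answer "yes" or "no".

no

Instant-runoff — R1 T 0, R 86, S 32, Q 4, P 15 (R winner). Winner: R.
Anti-plurality — last-place votes: T 0, R 4, S 15, Q 17, P 101. Winner: T.
The two methods disagree.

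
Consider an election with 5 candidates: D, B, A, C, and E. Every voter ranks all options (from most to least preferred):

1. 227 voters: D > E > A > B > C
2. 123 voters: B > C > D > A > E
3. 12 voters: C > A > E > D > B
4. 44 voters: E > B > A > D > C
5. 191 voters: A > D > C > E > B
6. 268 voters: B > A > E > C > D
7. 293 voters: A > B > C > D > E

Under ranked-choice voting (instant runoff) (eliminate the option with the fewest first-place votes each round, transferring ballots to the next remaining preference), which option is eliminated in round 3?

Round 1: D 227, B 391, A 484, C 12, E 44. Eliminate C.
Round 2: D 227, B 391, A 496, E 44. Eliminate E.
Round 3: D 227, B 435, A 496. Eliminate D.

D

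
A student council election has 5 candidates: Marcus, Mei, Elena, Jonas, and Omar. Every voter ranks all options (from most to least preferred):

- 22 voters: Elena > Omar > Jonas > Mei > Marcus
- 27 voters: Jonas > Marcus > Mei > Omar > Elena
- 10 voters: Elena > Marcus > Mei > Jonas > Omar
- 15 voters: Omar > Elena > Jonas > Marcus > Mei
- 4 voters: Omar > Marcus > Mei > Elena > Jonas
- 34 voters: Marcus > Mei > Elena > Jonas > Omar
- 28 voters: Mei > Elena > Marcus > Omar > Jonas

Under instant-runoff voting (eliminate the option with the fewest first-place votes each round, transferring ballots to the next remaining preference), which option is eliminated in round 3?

Round 1: Marcus 34, Mei 28, Elena 32, Jonas 27, Omar 19. Eliminate Omar.
Round 2: Marcus 38, Mei 28, Elena 47, Jonas 27. Eliminate Jonas.
Round 3: Marcus 65, Mei 28, Elena 47. Eliminate Mei.

Mei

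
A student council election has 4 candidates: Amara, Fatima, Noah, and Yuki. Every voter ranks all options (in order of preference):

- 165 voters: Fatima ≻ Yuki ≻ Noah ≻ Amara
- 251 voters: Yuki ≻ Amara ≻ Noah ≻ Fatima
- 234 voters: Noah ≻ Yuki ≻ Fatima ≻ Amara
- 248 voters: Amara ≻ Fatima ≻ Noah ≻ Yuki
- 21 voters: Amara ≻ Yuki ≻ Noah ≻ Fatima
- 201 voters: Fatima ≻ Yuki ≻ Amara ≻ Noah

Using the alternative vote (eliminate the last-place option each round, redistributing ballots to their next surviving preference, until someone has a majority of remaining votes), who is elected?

Fatima

Round 1: Amara 269, Fatima 366, Noah 234, Yuki 251. Eliminate Noah.
Round 2: Amara 269, Fatima 366, Yuki 485. Eliminate Amara.
Round 3: Fatima 614, Yuki 506. Fatima has a majority.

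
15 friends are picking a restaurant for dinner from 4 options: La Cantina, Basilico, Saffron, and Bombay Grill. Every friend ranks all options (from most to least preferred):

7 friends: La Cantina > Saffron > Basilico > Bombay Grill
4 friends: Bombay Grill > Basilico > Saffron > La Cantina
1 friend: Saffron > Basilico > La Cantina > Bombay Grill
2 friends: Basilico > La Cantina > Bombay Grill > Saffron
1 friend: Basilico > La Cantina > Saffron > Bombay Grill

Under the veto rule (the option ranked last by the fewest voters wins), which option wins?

Last-place votes: La Cantina 4, Basilico 0, Saffron 2, Bombay Grill 9.
Basilico is ranked last by the fewest voters, so Basilico wins.

Basilico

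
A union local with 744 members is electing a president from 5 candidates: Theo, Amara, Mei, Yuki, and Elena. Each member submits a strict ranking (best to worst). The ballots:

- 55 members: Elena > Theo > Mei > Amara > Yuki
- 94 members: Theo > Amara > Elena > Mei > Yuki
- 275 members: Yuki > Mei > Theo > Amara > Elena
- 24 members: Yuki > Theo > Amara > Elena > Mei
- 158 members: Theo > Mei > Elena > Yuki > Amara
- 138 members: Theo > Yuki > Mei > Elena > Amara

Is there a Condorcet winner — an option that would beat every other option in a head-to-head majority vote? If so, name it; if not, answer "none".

Theo vs Amara: 744–0 for Theo.
Theo vs Mei: 469–275 for Theo.
Theo vs Yuki: 445–299 for Theo.
Theo vs Elena: 689–55 for Theo.
Theo beats every other option head-to-head.

Theo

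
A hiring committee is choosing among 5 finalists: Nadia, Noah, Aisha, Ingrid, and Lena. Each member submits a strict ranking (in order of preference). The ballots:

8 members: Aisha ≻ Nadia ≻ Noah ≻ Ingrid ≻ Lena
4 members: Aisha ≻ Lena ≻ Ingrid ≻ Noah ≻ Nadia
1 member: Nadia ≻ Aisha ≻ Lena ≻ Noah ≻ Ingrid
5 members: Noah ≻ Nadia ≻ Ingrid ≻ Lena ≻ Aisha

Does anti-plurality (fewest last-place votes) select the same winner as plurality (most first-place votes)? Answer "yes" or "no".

no

Anti-plurality — last-place votes: Nadia 4, Noah 0, Aisha 5, Ingrid 1, Lena 8. Winner: Noah.
Plurality — first-place votes: Nadia 1, Noah 5, Aisha 12, Ingrid 0, Lena 0. Winner: Aisha.
The two methods disagree.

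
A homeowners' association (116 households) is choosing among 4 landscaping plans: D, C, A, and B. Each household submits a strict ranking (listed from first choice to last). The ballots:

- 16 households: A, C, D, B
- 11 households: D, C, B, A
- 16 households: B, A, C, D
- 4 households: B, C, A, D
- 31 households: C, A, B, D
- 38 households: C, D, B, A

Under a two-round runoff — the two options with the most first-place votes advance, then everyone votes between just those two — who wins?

C

Round 1 first-place votes: D 11, C 69, A 16, B 20.
C and B advance.
Runoff: C is preferred to B by 96 voters; B by 20.
C wins the runoff.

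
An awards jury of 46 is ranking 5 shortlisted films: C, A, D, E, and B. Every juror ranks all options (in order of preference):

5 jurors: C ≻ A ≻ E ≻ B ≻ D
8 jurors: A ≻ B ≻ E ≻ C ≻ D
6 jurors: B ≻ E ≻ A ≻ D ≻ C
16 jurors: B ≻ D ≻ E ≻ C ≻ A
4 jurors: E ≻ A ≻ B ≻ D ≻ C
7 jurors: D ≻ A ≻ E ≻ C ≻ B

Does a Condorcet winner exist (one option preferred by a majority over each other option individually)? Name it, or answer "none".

Checking pairwise contests:
A beats C 25–21.
E beats A 26–20.
B beats D 39–7.
B beats E 30–16.
A beats B 24–22.
Every option loses at least one head-to-head, so there is no Condorcet winner.

none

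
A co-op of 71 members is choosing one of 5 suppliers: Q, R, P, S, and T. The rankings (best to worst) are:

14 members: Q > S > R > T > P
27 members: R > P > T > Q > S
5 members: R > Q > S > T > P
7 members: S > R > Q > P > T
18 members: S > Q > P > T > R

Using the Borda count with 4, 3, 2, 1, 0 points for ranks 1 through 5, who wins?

Q: 14·4 + 27·1 + 5·3 + 7·2 + 18·3 = 166
R: 14·2 + 27·4 + 5·4 + 7·3 + 18·0 = 177
P: 14·0 + 27·3 + 5·0 + 7·1 + 18·2 = 124
S: 14·3 + 27·0 + 5·2 + 7·4 + 18·4 = 152
T: 14·1 + 27·2 + 5·1 + 7·0 + 18·1 = 91
R has the highest Borda score (177).

R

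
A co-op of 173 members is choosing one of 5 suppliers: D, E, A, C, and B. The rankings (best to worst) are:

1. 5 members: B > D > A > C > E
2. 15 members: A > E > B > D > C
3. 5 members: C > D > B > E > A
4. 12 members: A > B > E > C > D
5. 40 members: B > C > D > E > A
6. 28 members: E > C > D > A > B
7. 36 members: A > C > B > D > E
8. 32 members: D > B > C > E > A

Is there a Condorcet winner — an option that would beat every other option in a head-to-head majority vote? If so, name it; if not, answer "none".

Checking pairwise contests:
C beats D 121–52.
D beats E 118–55.
D beats A 110–63.
B beats C 104–69.
A beats B 91–82.
Every option loses at least one head-to-head, so there is no Condorcet winner.

none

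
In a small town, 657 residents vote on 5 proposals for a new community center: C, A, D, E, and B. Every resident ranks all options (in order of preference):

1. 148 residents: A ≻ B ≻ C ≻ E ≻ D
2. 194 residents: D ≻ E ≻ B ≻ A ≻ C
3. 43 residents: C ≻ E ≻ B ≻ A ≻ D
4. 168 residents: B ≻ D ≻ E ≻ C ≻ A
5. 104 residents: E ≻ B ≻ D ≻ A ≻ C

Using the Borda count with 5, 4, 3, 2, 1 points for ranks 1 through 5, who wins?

C: 148·3 + 194·1 + 43·5 + 168·2 + 104·1 = 1293
A: 148·5 + 194·2 + 43·2 + 168·1 + 104·2 = 1590
D: 148·1 + 194·5 + 43·1 + 168·4 + 104·3 = 2145
E: 148·2 + 194·4 + 43·4 + 168·3 + 104·5 = 2268
B: 148·4 + 194·3 + 43·3 + 168·5 + 104·4 = 2559
B has the highest Borda score (2559).

B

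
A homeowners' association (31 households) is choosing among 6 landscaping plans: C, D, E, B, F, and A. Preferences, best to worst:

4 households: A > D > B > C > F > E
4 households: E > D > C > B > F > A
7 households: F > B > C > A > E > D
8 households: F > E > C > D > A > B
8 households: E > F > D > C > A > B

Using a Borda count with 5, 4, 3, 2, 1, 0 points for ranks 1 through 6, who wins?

F

C: 4·2 + 4·3 + 7·3 + 8·3 + 8·2 = 81
D: 4·4 + 4·4 + 7·0 + 8·2 + 8·3 = 72
E: 4·0 + 4·5 + 7·1 + 8·4 + 8·5 = 99
B: 4·3 + 4·2 + 7·4 + 8·0 + 8·0 = 48
F: 4·1 + 4·1 + 7·5 + 8·5 + 8·4 = 115
A: 4·5 + 4·0 + 7·2 + 8·1 + 8·1 = 50
F has the highest Borda score (115).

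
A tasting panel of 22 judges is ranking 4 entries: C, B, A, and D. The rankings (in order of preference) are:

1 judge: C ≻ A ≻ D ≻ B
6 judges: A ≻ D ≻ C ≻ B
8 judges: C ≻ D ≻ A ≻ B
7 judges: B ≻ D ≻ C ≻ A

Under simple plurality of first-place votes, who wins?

First-place votes: C 9, B 7, A 6, D 0.
C has the most first-place votes.

C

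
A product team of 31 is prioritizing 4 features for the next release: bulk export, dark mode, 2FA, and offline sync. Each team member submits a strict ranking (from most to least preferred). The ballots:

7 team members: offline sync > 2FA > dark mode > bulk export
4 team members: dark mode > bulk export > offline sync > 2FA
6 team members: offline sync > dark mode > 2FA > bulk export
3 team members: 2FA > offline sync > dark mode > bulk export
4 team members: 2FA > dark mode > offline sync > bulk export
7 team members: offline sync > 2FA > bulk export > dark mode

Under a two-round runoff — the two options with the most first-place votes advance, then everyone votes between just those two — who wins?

Round 1 first-place votes: bulk export 0, dark mode 4, 2FA 7, offline sync 20.
offline sync and 2FA advance.
Runoff: offline sync is preferred to 2FA by 24 voters; 2FA by 7.
offline sync wins the runoff.

offline sync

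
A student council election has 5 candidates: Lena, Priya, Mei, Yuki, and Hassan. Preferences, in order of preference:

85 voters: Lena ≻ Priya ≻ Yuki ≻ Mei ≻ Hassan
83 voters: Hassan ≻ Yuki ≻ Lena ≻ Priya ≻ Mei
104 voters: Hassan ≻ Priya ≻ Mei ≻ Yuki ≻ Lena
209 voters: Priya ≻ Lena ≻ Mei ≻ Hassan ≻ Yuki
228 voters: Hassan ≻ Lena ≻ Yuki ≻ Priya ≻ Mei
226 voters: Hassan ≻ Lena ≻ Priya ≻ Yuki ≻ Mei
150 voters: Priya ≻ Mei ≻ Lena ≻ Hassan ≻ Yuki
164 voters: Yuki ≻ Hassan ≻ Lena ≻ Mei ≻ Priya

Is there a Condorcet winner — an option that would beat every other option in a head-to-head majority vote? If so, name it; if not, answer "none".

Hassan

Hassan vs Lena: 805–444 for Hassan.
Hassan vs Priya: 805–444 for Hassan.
Hassan vs Mei: 805–444 for Hassan.
Hassan vs Yuki: 1000–249 for Hassan.
Hassan beats every other option head-to-head.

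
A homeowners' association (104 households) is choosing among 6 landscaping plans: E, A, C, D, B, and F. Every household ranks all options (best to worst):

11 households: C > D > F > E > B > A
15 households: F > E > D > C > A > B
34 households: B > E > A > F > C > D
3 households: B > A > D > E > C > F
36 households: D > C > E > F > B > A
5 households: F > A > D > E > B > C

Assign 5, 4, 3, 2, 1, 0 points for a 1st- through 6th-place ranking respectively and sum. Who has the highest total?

E

E: 11·2 + 15·4 + 34·4 + 3·2 + 36·3 + 5·2 = 342
A: 11·0 + 15·1 + 34·3 + 3·4 + 36·0 + 5·4 = 149
C: 11·5 + 15·2 + 34·1 + 3·1 + 36·4 + 5·0 = 266
D: 11·4 + 15·3 + 34·0 + 3·3 + 36·5 + 5·3 = 293
B: 11·1 + 15·0 + 34·5 + 3·5 + 36·1 + 5·1 = 237
F: 11·3 + 15·5 + 34·2 + 3·0 + 36·2 + 5·5 = 273
E has the highest Borda score (342).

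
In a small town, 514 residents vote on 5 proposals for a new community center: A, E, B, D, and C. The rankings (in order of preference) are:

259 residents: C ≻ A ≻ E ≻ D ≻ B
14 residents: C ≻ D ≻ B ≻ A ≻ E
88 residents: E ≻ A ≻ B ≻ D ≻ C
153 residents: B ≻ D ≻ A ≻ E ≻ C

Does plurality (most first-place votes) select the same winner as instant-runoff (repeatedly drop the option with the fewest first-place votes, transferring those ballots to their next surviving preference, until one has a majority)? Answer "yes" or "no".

Plurality — first-place votes: A 0, E 88, B 153, D 0, C 273. Winner: C.
Instant-runoff — R1 A 0, E 88, B 153, D 0, C 273 (C winner). Winner: C.
The two methods agree.

yes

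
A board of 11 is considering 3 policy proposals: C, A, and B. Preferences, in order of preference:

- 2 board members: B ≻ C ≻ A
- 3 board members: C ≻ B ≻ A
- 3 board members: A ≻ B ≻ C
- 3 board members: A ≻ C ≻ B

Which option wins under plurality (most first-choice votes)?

A

First-place votes: C 3, A 6, B 2.
A has the most first-place votes.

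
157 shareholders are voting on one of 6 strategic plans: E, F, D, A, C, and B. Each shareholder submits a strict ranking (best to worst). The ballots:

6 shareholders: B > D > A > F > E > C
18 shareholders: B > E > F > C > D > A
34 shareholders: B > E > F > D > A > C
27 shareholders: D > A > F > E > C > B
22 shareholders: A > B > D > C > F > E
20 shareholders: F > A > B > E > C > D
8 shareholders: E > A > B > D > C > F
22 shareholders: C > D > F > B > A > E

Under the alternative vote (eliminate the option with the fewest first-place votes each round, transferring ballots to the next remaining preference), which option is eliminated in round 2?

F

Round 1: E 8, F 20, D 27, A 22, C 22, B 58. Eliminate E.
Round 2: F 20, D 27, A 30, C 22, B 58. Eliminate F.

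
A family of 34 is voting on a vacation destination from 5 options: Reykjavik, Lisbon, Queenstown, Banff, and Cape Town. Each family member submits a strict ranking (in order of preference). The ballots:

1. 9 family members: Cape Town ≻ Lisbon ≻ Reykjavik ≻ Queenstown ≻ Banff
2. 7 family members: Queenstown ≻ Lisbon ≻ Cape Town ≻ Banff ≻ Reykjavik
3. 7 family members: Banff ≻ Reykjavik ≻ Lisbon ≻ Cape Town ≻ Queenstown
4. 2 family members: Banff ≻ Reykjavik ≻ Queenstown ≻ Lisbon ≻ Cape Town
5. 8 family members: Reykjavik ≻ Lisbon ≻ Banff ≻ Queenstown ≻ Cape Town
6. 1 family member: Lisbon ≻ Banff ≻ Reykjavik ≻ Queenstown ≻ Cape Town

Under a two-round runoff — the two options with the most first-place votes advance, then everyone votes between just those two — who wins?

Banff

Round 1 first-place votes: Reykjavik 8, Lisbon 1, Queenstown 7, Banff 9, Cape Town 9.
Banff and Cape Town advance.
Runoff: Banff is preferred to Cape Town by 18 voters; Cape Town by 16.
Banff wins the runoff.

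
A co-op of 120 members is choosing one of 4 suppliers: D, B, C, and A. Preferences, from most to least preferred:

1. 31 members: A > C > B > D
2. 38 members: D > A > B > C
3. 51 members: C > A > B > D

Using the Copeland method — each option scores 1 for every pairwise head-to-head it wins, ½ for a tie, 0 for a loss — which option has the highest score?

A

D: loses to B, C, and A → score 0.
B: beats D; loses to C and A → score 1.
C: beats D and B; loses to A → score 2.
A: beats D, B, and C → score 3.
A has the best pairwise record.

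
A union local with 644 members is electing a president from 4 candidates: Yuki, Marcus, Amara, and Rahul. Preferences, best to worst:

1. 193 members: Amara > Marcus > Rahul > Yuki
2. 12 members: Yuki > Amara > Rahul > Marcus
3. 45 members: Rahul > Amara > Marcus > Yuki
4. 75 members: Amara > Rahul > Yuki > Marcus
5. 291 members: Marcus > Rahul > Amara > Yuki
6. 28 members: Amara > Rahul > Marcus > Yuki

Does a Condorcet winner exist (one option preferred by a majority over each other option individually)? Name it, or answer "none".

Checking pairwise contests:
Marcus beats Yuki 557–87.
Amara beats Marcus 353–291.
Rahul beats Amara 336–308.
Marcus beats Rahul 484–160.
Every option loses at least one head-to-head, so there is no Condorcet winner.

none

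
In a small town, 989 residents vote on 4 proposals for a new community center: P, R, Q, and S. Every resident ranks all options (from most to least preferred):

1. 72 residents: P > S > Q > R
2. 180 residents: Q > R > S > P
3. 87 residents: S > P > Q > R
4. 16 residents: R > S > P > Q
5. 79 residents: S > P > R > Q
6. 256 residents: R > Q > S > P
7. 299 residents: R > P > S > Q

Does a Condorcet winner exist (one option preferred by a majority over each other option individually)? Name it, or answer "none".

R vs P: 751–238 for R.
R vs Q: 650–339 for R.
R vs S: 751–238 for R.
R beats every other option head-to-head.

R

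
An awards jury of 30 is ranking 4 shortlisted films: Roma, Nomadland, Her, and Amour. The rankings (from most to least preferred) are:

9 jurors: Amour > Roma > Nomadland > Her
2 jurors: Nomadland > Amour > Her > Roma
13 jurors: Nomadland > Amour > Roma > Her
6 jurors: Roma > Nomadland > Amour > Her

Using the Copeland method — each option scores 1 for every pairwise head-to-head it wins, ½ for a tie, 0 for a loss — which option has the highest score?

Roma: beats Her; ties Nomadland; loses to Amour → score 1.5.
Nomadland: beats Her and Amour; ties Roma → score 2.5.
Her: loses to Roma, Nomadland, and Amour → score 0.
Amour: beats Roma and Her; loses to Nomadland → score 2.
Nomadland has the best pairwise record.

Nomadland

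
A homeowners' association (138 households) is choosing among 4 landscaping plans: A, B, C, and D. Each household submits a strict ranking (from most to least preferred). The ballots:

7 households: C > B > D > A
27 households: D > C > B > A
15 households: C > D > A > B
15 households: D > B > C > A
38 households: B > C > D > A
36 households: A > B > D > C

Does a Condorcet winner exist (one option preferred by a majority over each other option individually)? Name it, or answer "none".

B vs A: 87–51 for B.
B vs C: 89–49 for B.
B vs D: 81–57 for B.
B beats every other option head-to-head.

B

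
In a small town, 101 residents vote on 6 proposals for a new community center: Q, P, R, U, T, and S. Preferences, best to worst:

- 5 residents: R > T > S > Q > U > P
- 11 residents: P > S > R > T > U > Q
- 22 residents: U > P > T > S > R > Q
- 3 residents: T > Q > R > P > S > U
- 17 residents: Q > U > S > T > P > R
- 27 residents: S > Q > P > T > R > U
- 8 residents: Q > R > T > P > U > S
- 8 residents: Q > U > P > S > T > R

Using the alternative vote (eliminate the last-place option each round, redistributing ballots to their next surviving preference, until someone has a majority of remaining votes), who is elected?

S

Round 1: Q 33, P 11, R 5, U 22, T 3, S 27. Eliminate T.
Round 2: Q 36, P 11, R 5, U 22, S 27. Eliminate R.
Round 3: Q 36, P 11, U 22, S 32. Eliminate P.
Round 4: Q 36, U 22, S 43. Eliminate U.
Round 5: Q 36, S 65. S has a majority.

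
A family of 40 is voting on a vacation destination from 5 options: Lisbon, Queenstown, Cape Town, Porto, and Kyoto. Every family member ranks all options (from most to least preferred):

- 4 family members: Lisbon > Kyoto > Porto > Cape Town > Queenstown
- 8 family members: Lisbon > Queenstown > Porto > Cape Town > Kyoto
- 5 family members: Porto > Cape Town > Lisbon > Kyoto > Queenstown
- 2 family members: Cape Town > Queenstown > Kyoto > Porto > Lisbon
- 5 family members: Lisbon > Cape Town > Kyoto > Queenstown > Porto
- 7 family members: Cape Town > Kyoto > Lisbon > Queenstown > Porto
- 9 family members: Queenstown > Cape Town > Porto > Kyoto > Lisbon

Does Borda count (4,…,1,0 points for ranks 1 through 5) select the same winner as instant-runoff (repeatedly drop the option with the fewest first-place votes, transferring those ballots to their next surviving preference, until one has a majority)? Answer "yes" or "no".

Borda — scores: Lisbon 92, Queenstown 78, Cape Town 105, Porto 64, Kyoto 61. Winner: Cape Town.
Instant-runoff — R1 Lisbon 17, Queenstown 9, Cape Town 9, Porto 5, Kyoto 0 (Kyoto out); R2 Lisbon 17, Queenstown 9, Cape Town 9, Porto 5 (Porto out); R3 Lisbon 17, Queenstown 9, Cape Town 14 (Queenstown out); R4 Lisbon 17, Cape Town 23 (Cape Town winner). Winner: Cape Town.
The two methods agree.

yes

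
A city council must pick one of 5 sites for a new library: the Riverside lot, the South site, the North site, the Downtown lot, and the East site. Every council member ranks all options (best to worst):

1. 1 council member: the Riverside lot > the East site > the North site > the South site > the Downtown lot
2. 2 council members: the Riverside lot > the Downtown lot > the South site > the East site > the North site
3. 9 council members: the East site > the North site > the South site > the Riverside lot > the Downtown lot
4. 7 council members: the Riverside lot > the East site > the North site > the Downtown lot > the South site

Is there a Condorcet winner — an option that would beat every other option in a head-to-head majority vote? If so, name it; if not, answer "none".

the Riverside lot vs the South site: 10–9 for the Riverside lot.
the Riverside lot vs the North site: 10–9 for the Riverside lot.
the Riverside lot vs the Downtown lot: 19–0 for the Riverside lot.
the Riverside lot vs the East site: 10–9 for the Riverside lot.
the Riverside lot beats every other option head-to-head.

the Riverside lot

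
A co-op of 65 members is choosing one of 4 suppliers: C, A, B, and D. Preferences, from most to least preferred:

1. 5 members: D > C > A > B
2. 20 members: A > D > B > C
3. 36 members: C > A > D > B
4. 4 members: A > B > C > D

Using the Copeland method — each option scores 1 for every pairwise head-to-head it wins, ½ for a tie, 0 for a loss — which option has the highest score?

C: beats A, B, and D → score 3.
A: beats B and D; loses to C → score 2.
B: loses to C, A, and D → score 0.
D: beats B; loses to C and A → score 1.
C has the best pairwise record.

C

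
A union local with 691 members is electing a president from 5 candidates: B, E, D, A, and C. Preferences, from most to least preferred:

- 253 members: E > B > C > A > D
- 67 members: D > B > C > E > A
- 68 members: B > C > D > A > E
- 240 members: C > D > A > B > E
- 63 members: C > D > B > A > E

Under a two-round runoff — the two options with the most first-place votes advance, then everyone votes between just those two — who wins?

Round 1 first-place votes: B 68, E 253, D 67, A 0, C 303.
C and E advance.
Runoff: C is preferred to E by 438 voters; E by 253.
C wins the runoff.

C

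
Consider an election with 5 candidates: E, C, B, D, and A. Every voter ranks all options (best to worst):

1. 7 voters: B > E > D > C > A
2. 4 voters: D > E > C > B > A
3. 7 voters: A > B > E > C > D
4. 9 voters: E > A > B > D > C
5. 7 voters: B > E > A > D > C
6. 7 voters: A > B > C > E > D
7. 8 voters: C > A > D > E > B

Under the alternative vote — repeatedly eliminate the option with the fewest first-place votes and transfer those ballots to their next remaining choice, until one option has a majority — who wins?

A

Round 1: E 9, C 8, B 14, D 4, A 14. Eliminate D.
Round 2: E 13, C 8, B 14, A 14. Eliminate C.
Round 3: E 13, B 14, A 22. Eliminate E.
Round 4: B 18, A 31. A has a majority.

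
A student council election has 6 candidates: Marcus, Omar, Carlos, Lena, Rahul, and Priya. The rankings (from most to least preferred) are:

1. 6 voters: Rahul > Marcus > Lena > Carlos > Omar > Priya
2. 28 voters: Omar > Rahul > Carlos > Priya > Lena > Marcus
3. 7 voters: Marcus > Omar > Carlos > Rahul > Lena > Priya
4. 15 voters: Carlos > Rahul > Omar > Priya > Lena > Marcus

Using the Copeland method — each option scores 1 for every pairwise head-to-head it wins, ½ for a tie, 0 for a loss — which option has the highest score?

Omar

Marcus: loses to Omar, Carlos, Lena, Rahul, and Priya → score 0.
Omar: beats Marcus, Carlos, Lena, Rahul, and Priya → score 5.
Carlos: beats Marcus, Lena, and Priya; loses to Omar and Rahul → score 3.
Lena: beats Marcus; loses to Omar, Carlos, Rahul, and Priya → score 1.
Rahul: beats Marcus, Carlos, Lena, and Priya; loses to Omar → score 4.
Priya: beats Marcus and Lena; loses to Omar, Carlos, and Rahul → score 2.
Omar has the best pairwise record.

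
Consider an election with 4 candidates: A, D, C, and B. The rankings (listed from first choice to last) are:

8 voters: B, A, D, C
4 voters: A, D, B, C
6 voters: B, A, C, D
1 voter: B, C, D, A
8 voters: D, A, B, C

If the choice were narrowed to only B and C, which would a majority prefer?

B

Voters preferring B to C: 27; preferring C to B: 0.
B wins the head-to-head.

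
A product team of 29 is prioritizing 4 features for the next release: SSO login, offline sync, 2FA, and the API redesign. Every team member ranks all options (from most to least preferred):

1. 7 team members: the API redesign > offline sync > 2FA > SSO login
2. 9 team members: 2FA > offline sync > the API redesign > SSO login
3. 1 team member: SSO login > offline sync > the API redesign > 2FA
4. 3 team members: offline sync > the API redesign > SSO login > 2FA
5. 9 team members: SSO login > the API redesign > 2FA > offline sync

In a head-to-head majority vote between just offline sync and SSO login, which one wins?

offline sync

Voters preferring offline sync to SSO login: 19; preferring SSO login to offline sync: 10.
offline sync wins the head-to-head.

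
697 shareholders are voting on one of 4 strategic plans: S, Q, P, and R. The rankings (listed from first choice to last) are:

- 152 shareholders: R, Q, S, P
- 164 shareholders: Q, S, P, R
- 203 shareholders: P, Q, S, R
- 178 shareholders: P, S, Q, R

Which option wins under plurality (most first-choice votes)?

P

First-place votes: S 0, Q 164, P 381, R 152.
P has the most first-place votes.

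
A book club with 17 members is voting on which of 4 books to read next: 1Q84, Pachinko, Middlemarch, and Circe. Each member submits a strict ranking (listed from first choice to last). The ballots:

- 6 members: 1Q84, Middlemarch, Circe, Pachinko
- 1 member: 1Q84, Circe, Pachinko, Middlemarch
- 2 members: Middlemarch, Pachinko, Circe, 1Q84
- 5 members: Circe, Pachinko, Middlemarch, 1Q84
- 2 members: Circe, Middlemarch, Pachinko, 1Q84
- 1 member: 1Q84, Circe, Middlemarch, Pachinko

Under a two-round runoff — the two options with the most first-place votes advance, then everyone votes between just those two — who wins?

Round 1 first-place votes: 1Q84 8, Pachinko 0, Middlemarch 2, Circe 7.
1Q84 and Circe advance.
Runoff: 1Q84 is preferred to Circe by 8 voters; Circe by 9.
Circe wins the runoff.

Circe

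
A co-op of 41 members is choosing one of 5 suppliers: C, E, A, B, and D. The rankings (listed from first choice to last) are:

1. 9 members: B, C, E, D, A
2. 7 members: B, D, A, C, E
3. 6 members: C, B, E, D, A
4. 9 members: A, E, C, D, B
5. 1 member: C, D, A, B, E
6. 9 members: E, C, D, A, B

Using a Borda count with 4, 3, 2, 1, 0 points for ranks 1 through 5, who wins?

C

C: 9·3 + 7·1 + 6·4 + 9·2 + 1·4 + 9·3 = 107
E: 9·2 + 7·0 + 6·2 + 9·3 + 1·0 + 9·4 = 93
A: 9·0 + 7·2 + 6·0 + 9·4 + 1·2 + 9·1 = 61
B: 9·4 + 7·4 + 6·3 + 9·0 + 1·1 + 9·0 = 83
D: 9·1 + 7·3 + 6·1 + 9·1 + 1·3 + 9·2 = 66
C has the highest Borda score (107).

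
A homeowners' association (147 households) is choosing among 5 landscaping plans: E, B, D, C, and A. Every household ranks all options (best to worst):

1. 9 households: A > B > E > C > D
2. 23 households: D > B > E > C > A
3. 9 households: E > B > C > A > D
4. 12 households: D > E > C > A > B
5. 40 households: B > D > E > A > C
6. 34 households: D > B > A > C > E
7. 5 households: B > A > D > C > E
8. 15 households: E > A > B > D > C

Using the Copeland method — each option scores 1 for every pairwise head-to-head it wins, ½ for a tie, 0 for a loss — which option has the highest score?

E: beats C and A; loses to B and D → score 2.
B: beats E, D, C, and A → score 4.
D: beats E, C, and A; loses to B → score 3.
C: loses to E, B, D, and A → score 0.
A: beats C; loses to E, B, and D → score 1.
B has the best pairwise record.

B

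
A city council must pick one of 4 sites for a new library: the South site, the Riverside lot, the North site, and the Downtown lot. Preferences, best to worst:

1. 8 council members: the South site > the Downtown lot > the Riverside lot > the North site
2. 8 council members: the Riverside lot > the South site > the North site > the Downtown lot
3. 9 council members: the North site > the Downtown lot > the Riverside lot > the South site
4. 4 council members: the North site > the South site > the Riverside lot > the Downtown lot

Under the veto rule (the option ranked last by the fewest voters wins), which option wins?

Last-place votes: the South site 9, the Riverside lot 0, the North site 8, the Downtown lot 12.
the Riverside lot is ranked last by the fewest voters, so the Riverside lot wins.

the Riverside lot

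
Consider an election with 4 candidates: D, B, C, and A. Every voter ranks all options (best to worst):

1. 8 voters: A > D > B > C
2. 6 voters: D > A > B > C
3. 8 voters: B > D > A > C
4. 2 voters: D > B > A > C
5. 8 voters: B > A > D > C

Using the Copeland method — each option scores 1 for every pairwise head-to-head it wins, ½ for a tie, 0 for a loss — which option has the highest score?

B

D: beats C; ties B and A → score 2.
B: beats C and A; ties D → score 2.5.
C: loses to D, B, and A → score 0.
A: beats C; ties D; loses to B → score 1.5.
B has the best pairwise record.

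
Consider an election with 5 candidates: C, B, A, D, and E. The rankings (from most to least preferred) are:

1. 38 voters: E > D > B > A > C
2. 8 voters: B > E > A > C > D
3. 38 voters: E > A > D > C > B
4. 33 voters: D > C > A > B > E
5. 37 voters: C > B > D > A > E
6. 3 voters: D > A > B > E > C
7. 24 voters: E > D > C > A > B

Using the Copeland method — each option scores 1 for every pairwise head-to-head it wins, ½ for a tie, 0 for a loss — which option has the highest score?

E

C: beats B and A; loses to D and E → score 2.
B: loses to C, A, D, and E → score 0.
A: beats B; loses to C, D, and E → score 1.
D: beats C, B, and A; loses to E → score 3.
E: beats C, B, A, and D → score 4.
E has the best pairwise record.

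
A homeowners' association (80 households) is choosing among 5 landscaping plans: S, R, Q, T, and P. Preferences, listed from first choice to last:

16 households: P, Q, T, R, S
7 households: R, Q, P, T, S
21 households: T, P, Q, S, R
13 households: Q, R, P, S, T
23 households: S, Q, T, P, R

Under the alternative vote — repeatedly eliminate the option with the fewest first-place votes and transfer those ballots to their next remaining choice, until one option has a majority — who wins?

Round 1: S 23, R 7, Q 13, T 21, P 16. Eliminate R.
Round 2: S 23, Q 20, T 21, P 16. Eliminate P.
Round 3: S 23, Q 36, T 21. Eliminate T.
Round 4: S 23, Q 57. Q has a majority.

Q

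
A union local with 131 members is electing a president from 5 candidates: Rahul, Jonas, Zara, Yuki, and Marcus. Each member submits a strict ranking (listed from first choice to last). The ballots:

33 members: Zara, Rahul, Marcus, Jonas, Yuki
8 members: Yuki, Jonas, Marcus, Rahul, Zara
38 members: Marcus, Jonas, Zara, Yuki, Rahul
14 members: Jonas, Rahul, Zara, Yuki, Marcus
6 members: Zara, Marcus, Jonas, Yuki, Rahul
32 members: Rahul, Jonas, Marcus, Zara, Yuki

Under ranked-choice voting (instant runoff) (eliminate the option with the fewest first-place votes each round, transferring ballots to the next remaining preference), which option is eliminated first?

Yuki

Round 1: Rahul 32, Jonas 14, Zara 39, Yuki 8, Marcus 38. Eliminate Yuki.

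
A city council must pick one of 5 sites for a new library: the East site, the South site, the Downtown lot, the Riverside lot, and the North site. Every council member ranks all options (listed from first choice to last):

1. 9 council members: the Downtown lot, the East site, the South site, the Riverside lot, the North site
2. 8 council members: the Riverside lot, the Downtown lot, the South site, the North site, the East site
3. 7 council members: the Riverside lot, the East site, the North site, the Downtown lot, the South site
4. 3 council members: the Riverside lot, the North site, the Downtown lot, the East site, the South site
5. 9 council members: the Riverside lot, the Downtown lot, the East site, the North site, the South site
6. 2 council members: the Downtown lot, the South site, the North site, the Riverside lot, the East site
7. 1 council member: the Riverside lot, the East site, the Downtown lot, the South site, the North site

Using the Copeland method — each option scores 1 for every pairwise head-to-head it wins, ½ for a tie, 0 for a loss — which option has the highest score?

the East site: beats the South site and the North site; loses to the Downtown lot and the Riverside lot → score 2.
the South site: beats the North site; loses to the East site, the Downtown lot, and the Riverside lot → score 1.
the Downtown lot: beats the East site, the South site, and the North site; loses to the Riverside lot → score 3.
the Riverside lot: beats the East site, the South site, the Downtown lot, and the North site → score 4.
the North site: loses to the East site, the South site, the Downtown lot, and the Riverside lot → score 0.
the Riverside lot has the best pairwise record.

the Riverside lot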